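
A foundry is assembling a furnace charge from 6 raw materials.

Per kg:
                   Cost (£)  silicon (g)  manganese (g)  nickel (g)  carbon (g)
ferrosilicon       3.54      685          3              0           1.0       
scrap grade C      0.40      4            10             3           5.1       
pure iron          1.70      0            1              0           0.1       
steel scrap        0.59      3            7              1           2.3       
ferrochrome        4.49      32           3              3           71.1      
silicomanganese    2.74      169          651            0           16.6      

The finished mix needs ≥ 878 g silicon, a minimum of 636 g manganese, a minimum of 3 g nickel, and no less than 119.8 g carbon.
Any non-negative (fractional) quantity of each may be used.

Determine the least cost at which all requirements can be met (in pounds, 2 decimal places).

Let x1 = kg of ferrosilicon, x2 = kg of scrap grade C, x3 = kg of pure iron, x4 = kg of steel scrap, x5 = kg of ferrochrome, x6 = kg of silicomanganese.
Minimise 3.54x1 + 0.4x2 + 1.7x3 + 0.59x4 + 4.49x5 + 2.74x6 with:
  685x1 + 4x2 + 3x4 + 32x5 + 169x6 ≥ 878   (silicon)
  3x1 + 10x2 + 1x3 + 7x4 + 3x5 + 651x6 ≥ 636   (manganese)
  3x2 + 1x4 + 3x5 ≥ 3   (nickel)
  1x1 + 5.1x2 + 0.1x3 + 2.3x4 + 71.1x5 + 16.6x6 ≥ 119.8   (carbon)
  x1, x2, x3, x4, x5, x6 ≥ 0.
The cheapest feasible vertex uses only ferrosilicon, ferrochrome, silicomanganese; scrap grade C, pure iron, steel scrap are not used. There the silicon, manganese, carbon constraints are tight.
That vertex is x1 = 0.9759, x5 = 1.446, x6 = 0.9658.
Objective = 3.54·0.9759 + 4.49·1.446 + 2.74·0.9658 = 12.5935.

£12.59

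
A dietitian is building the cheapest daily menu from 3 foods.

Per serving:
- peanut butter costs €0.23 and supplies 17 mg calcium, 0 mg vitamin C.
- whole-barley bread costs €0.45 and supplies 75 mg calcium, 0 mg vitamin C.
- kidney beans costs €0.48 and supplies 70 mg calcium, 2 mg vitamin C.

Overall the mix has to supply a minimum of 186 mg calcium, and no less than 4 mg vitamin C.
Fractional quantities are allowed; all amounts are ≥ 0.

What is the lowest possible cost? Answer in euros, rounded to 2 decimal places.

€1.24

Let x1 = servings of peanut butter, x2 = servings of whole-barley bread, x3 = servings of kidney beans.
min 0.23x1 + 0.45x2 + 0.48x3 subject to:
  17x1 + 75x2 + 70x3 ≥ 186   (calcium)
  2x3 ≥ 4   (vitamin C)
  x1, x2, x3 ≥ 0.
At the optimum only whole-barley bread, kidney beans are positive (peanut butter = 0). Binding constraints: calcium and vitamin C.
Optimal quantities: whole-barley bread = 0.6133 servings, kidney beans = 2 servings.
Hence cost = 0.45·0.6133 + 0.48·2 = €1.2360.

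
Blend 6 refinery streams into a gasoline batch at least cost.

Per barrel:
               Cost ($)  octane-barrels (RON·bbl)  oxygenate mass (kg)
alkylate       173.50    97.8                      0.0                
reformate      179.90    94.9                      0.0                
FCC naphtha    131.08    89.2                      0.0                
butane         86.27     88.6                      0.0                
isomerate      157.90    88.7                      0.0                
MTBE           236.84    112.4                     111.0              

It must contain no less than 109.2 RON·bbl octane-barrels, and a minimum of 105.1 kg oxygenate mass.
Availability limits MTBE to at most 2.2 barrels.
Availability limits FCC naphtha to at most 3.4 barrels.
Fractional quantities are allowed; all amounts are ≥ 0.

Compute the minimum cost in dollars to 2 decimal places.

Set it up as a linear program. Let x1 = barrels of alkylate, x2 = barrels of reformate, x3 = barrels of FCC naphtha, x4 = barrels of butane, x5 = barrels of isomerate, x6 = barrels of MTBE.
Minimise 173.5x1 + 179.9x2 + 131.08x3 + 86.27x4 + 157.9x5 + 236.84x6 s.t.:
  97.8x1 + 94.9x2 + 89.2x3 + 88.6x4 + 88.7x5 + 112.4x6 ≥ 109.2   (octane-barrels)
  111x6 ≥ 105.1   (oxygenate mass)
  x6 ≤ 2.2
  x3 ≤ 3.4
  x1, x2, x3, x4, x5, x6 ≥ 0.
The minimum-cost mix takes nothing from alkylate, reformate, FCC naphtha, isomerate — only butane, MTBE. Binding constraints: octane-barrels and oxygenate mass.
So butane = 0.031314 barrels, MTBE = 0.94685 barrels.
Hence cost = 86.27·0.031314 + 236.84·0.94685 = $226.9534.

$226.95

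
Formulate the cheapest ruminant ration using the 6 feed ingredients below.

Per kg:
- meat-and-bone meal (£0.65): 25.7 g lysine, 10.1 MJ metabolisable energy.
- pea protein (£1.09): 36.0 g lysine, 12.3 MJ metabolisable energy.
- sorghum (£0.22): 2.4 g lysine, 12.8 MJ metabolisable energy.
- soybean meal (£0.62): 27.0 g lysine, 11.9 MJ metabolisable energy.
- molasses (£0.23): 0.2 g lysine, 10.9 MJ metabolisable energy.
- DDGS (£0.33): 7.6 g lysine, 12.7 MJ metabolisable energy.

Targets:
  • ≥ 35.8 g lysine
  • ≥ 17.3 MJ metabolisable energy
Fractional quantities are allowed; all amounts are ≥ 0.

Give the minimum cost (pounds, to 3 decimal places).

Let x1 = kg of meat-and-bone meal, x2 = kg of pea protein, x3 = kg of sorghum, x4 = kg of soybean meal, x5 = kg of molasses, x6 = kg of DDGS.
Minimise 0.65x1 + 1.09x2 + 0.22x3 + 0.62x4 + 0.23x5 + 0.33x6 subject to:
  25.7x1 + 36x2 + 2.4x3 + 27x4 + 0.2x5 + 7.6x6 ≥ 35.8   (lysine)
  10.1x1 + 12.3x2 + 12.8x3 + 11.9x4 + 10.9x5 + 12.7x6 ≥ 17.3   (metabolisable energy)
  x1, x2, x3, x4, x5, x6 ≥ 0.
The cheapest feasible vertex uses only sorghum, soybean meal; meat-and-bone meal, pea protein, molasses, DDGS are not used. There the lysine and metabolisable energy constraints are tight.
That vertex is x3 = 0.1296, x4 = 1.314.
Cost = 0.22·0.1296 + 0.62·1.314 = 0.84319.

£0.843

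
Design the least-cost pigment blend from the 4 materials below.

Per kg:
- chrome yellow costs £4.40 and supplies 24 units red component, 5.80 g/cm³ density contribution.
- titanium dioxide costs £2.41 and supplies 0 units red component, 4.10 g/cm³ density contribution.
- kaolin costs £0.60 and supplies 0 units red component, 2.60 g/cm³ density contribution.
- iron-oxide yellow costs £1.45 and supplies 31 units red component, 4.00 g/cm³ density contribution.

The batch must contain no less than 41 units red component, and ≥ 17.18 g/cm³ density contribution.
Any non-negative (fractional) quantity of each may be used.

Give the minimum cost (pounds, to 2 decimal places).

Let x1 = kg of chrome yellow, x2 = kg of titanium dioxide, x3 = kg of kaolin, x4 = kg of iron-oxide yellow.
Minimize 4.4x1 + 2.41x2 + 0.6x3 + 1.45x4 s.t.:
  24x1 + 31x4 ≥ 41   (red component)
  5.8x1 + 4.1x2 + 2.6x3 + 4x4 ≥ 17.18   (density contribution)
  x1, x2, x3, x4 ≥ 0.
At the optimum only kaolin, iron-oxide yellow are positive (chrome yellow, titanium dioxide = 0). The red component and density contribution requirements are met with equality.
That vertex is x3 = 4.573, x4 = 1.323.
Hence cost = 0.6·4.573 + 1.45·1.323 = £4.6622.

£4.66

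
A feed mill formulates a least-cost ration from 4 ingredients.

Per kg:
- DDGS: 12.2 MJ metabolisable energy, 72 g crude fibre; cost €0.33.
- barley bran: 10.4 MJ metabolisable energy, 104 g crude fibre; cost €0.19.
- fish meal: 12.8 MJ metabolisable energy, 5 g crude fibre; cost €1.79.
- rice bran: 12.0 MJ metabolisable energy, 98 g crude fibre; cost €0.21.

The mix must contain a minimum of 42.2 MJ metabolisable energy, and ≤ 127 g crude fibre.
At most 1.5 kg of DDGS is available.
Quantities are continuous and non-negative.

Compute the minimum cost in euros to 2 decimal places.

€3.69

Let x1 = kg of DDGS, x2 = kg of barley bran, x3 = kg of fish meal, x4 = kg of rice bran.
Minimize 0.33x1 + 0.19x2 + 1.79x3 + 0.21x4 s.t.:
  12.2x1 + 10.4x2 + 12.8x3 + 12x4 ≥ 42.2   (metabolisable energy)
  72x1 + 104x2 + 5x3 + 98x4 ≤ 127   (crude fibre)
  x1 ≤ 1.5
  x1, x2, x3, x4 ≥ 0.
The optimal basis is {DDGS, fish meal, rice bran}; barley bran drops out. There the metabolisable energy, crude fibre, the DDGS cap constraints are tight.
That vertex is x1 = 1.5, x3 = 1.77, x4 = 0.1036.
Hence cost = 0.33·1.5 + 1.79·1.77 + 0.21·0.1036 = €3.6851.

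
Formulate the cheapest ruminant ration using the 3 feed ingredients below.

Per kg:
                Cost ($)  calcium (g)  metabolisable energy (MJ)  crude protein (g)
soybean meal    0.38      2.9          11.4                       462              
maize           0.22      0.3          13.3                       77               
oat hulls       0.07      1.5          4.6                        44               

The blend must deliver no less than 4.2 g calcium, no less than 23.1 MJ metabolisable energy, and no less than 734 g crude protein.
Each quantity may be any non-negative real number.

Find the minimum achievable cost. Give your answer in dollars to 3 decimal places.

Treat it as an LP. Let x1 = kg of soybean meal, x2 = kg of maize, x3 = kg of oat hulls.
min 0.38x1 + 0.22x2 + 0.07x3 subject to:
  2.9x1 + 0.3x2 + 1.5x3 ≥ 4.2   (calcium)
  11.4x1 + 13.3x2 + 4.6x3 ≥ 23.1   (metabolisable energy)
  462x1 + 77x2 + 44x3 ≥ 734   (crude protein)
  x1, x2, x3 ≥ 0.
The optimal basis is {soybean meal, oat hulls}; maize drops out. The metabolisable energy and crude protein requirements are met with equality.
Optimal quantities: soybean meal = 1.454 kg, oat hulls = 1.419 kg.
Hence cost = 0.38·1.454 + 0.07·1.419 = $0.65185.

$0.652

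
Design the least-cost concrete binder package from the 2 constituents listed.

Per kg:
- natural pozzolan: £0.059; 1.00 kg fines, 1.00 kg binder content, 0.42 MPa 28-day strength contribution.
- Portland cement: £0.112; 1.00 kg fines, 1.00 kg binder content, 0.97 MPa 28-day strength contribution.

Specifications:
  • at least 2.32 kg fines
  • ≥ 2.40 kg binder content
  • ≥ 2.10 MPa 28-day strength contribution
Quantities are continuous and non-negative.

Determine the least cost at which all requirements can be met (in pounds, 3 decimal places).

£0.247

Set it up as a linear program. Let x1 = kg of natural pozzolan, x2 = kg of Portland cement.
Minimise 0.059x1 + 0.112x2 with:
  1x1 + 1x2 ≥ 2.32   (fines)
  1x1 + 1x2 ≥ 2.4   (binder content)
  0.42x1 + 0.97x2 ≥ 2.1   (28-day strength contribution)
  x1, x2 ≥ 0.
Both inputs are positive at the optimum. Binding constraints: binder content and 28-day strength contribution.
Optimal quantities: natural pozzolan = 0.4145 kg, Portland cement = 1.985 kg.
Hence cost = 0.059·0.4145 + 0.112·1.985 = £0.24678.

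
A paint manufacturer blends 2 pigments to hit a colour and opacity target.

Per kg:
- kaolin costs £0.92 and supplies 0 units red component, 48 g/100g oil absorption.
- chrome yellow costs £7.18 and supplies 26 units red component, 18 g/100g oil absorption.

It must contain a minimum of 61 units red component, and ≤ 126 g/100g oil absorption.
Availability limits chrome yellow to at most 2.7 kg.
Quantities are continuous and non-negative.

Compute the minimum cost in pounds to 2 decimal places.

Let x1 = kg of kaolin, x2 = kg of chrome yellow.
Minimize 0.92x1 + 7.18x2 with:
  26x2 ≥ 61   (red component)
  48x1 + 18x2 ≤ 126   (oil absorption)
  x2 ≤ 2.7
  x1, x2 ≥ 0.
The cheapest feasible vertex uses only chrome yellow; kaolin is not used. There the red component constraint is tight.
So chrome yellow = 2.3462 kg.
Objective = 7.18·2.3462 = 16.8457.

£16.85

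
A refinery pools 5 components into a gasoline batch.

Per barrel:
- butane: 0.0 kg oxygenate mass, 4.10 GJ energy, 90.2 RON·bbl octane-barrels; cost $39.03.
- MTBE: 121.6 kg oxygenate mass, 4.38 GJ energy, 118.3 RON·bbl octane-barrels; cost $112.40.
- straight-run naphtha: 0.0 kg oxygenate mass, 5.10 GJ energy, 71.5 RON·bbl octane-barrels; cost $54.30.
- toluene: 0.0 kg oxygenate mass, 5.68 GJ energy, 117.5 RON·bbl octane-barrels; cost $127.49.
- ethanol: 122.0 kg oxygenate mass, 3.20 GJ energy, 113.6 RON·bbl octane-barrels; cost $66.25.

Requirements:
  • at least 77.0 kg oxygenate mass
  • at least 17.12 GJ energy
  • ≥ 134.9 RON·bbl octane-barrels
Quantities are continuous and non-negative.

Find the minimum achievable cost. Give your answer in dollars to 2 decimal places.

$185.56

Let x1 = barrels of butane, x2 = barrels of MTBE, x3 = barrels of straight-run naphtha, x4 = barrels of toluene, x5 = barrels of ethanol.
Minimise 39.03x1 + 112.4x2 + 54.3x3 + 127.49x4 + 66.25x5 with:
  121.6x2 + 122x5 ≥ 77   (oxygenate mass)
  4.1x1 + 4.38x2 + 5.1x3 + 5.68x4 + 3.2x5 ≥ 17.12   (energy)
  90.2x1 + 118.3x2 + 71.5x3 + 117.5x4 + 113.6x5 ≥ 134.9   (octane-barrels)
  x1, x2, x3, x4, x5 ≥ 0.
The cheapest feasible vertex uses only butane, ethanol; MTBE, straight-run naphtha, toluene are not used. Binding constraints: oxygenate mass and energy.
Solving gives x1 = 3.683, x5 = 0.6311.
Cost = 39.03·3.683 + 66.25·0.6311 = 185.5579.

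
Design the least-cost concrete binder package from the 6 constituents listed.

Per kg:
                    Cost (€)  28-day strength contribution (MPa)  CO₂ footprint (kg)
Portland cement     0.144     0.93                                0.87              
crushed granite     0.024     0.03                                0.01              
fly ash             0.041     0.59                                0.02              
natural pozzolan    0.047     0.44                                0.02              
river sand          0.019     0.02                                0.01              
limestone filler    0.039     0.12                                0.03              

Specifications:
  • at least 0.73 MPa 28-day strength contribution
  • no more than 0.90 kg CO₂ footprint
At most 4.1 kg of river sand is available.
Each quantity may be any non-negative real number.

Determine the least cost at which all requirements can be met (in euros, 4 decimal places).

€0.0507

This is a linear program. Let x1 = kg of Portland cement, x2 = kg of crushed granite, x3 = kg of fly ash, x4 = kg of natural pozzolan, x5 = kg of river sand, x6 = kg of limestone filler.
Minimise 0.144x1 + 0.024x2 + 0.041x3 + 0.047x4 + 0.019x5 + 0.039x6 with:
  0.93x1 + 0.03x2 + 0.59x3 + 0.44x4 + 0.02x5 + 0.12x6 ≥ 0.73   (28-day strength contribution)
  0.87x1 + 0.01x2 + 0.02x3 + 0.02x4 + 0.01x5 + 0.03x6 ≤ 0.9   (CO₂ footprint)
  x5 ≤ 4.1
  x1, x2, x3, x4, x5, x6 ≥ 0.
The cheapest feasible vertex uses only fly ash; Portland cement, crushed granite, natural pozzolan, river sand, limestone filler are not used. There the 28-day strength contribution constraint is tight.
Solving gives x3 = 1.237.
Objective = 0.041·1.237 = 0.050717.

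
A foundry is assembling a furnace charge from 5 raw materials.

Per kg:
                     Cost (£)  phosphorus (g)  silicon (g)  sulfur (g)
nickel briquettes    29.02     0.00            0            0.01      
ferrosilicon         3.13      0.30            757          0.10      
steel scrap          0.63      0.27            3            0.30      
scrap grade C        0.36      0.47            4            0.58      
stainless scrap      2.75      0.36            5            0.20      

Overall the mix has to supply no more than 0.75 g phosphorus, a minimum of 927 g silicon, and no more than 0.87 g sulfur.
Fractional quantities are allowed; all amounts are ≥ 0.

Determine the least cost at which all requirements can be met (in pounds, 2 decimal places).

Set it up as a linear program. Let x1 = kg of nickel briquettes, x2 = kg of ferrosilicon, x3 = kg of steel scrap, x4 = kg of scrap grade C, x5 = kg of stainless scrap.
min 29.02x1 + 3.13x2 + 0.63x3 + 0.36x4 + 2.75x5 with:
  0.3x2 + 0.27x3 + 0.47x4 + 0.36x5 ≤ 0.75   (phosphorus)
  757x2 + 3x3 + 4x4 + 5x5 ≥ 927   (silicon)
  0.01x1 + 0.1x2 + 0.3x3 + 0.58x4 + 0.2x5 ≤ 0.87   (sulfur)
  x1, x2, x3, x4, x5 ≥ 0.
The cheapest feasible vertex uses only ferrosilicon; nickel briquettes, steel scrap, scrap grade C, stainless scrap are not used. There the silicon constraint is tight.
So ferrosilicon = 1.225 kg.
Hence cost = 3.13·1.225 = £3.8343.

£3.83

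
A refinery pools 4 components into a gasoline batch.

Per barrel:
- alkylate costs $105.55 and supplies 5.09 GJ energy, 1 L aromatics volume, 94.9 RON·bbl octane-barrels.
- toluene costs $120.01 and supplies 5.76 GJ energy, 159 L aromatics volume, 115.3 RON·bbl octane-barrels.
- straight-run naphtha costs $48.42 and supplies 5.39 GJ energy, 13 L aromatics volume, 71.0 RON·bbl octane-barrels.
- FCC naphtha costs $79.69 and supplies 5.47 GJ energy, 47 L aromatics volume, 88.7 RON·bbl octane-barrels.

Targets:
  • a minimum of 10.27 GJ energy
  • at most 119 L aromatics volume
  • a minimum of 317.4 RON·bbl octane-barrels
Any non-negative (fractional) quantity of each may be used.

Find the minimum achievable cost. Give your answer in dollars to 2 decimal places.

$216.46

Let x1 = barrels of alkylate, x2 = barrels of toluene, x3 = barrels of straight-run naphtha, x4 = barrels of FCC naphtha.
Minimise 105.55x1 + 120.01x2 + 48.42x3 + 79.69x4 subject to:
  5.09x1 + 5.76x2 + 5.39x3 + 5.47x4 ≥ 10.27   (energy)
  1x1 + 159x2 + 13x3 + 47x4 ≤ 119   (aromatics volume)
  94.9x1 + 115.3x2 + 71x3 + 88.7x4 ≥ 317.4   (octane-barrels)
  x1, x2, x3, x4 ≥ 0.
The cheapest feasible vertex uses only straight-run naphtha; alkylate, toluene, FCC naphtha are not used. Binding constraint: octane-barrels.
Optimal quantities: straight-run naphtha = 4.4704 barrels.
Hence cost = 48.42·4.4704 = $216.4568.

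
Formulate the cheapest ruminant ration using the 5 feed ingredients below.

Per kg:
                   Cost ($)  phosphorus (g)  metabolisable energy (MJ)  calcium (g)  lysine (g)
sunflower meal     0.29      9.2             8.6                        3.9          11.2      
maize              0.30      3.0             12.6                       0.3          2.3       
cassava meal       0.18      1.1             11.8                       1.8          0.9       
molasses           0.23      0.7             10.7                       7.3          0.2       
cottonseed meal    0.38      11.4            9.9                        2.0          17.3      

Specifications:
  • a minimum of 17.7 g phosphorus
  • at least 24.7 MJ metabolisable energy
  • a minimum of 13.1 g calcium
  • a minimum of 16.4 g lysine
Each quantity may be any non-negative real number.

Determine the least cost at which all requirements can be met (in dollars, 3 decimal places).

Let x1 = kg of sunflower meal, x2 = kg of maize, x3 = kg of cassava meal, x4 = kg of molasses, x5 = kg of cottonseed meal.
min 0.29x1 + 0.3x2 + 0.18x3 + 0.23x4 + 0.38x5 with:
  9.2x1 + 3x2 + 1.1x3 + 0.7x4 + 11.4x5 ≥ 17.7   (phosphorus)
  8.6x1 + 12.6x2 + 11.8x3 + 10.7x4 + 9.9x5 ≥ 24.7   (metabolisable energy)
  3.9x1 + 0.3x2 + 1.8x3 + 7.3x4 + 2x5 ≥ 13.1   (calcium)
  11.2x1 + 2.3x2 + 0.9x3 + 0.2x4 + 17.3x5 ≥ 16.4   (lysine)
  x1, x2, x3, x4, x5 ≥ 0.
The minimum-cost mix takes nothing from maize, cottonseed meal — only sunflower meal, cassava meal, molasses. Binding constraints: phosphorus, metabolisable energy, calcium.
Optimal quantities: sunflower meal = 1.862 kg, cassava meal = 0.01425 kg, molasses = 0.7964 kg.
Hence cost = 0.29·1.862 + 0.18·0.01425 + 0.23·0.7964 = $0.72572.

$0.726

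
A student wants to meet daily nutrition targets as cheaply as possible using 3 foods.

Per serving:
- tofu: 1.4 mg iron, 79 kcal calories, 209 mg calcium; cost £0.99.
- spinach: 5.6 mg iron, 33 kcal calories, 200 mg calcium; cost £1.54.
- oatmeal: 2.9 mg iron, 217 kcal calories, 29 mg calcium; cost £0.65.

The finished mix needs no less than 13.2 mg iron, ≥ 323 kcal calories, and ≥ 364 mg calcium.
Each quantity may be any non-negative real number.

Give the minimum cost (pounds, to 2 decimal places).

£3.42

This is a linear program. Let x1 = servings of tofu, x2 = servings of spinach, x3 = servings of oatmeal.
Minimize 0.99x1 + 1.54x2 + 0.65x3 with:
  1.4x1 + 5.6x2 + 2.9x3 ≥ 13.2   (iron)
  79x1 + 33x2 + 217x3 ≥ 323   (calories)
  209x1 + 200x2 + 29x3 ≥ 364   (calcium)
  x1, x2, x3 ≥ 0.
The minimum-cost mix takes nothing from tofu — only spinach, oatmeal. Binding constraints: iron and calcium.
Solving gives x2 = 1.611, x3 = 1.441.
Cost = 1.54·1.611 + 0.65·1.441 = 3.4176.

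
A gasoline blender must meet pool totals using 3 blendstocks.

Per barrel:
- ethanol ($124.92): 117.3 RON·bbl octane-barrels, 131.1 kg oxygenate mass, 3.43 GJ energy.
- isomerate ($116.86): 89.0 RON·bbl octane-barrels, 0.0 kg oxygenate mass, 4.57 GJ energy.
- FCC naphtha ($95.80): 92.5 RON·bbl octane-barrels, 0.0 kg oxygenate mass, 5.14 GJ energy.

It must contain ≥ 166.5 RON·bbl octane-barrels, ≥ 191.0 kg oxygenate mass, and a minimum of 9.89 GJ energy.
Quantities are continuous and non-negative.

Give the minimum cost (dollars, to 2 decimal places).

$273.19

This is a linear program. Let x1 = barrels of ethanol, x2 = barrels of isomerate, x3 = barrels of FCC naphtha.
Minimise 124.92x1 + 116.86x2 + 95.8x3 s.t.:
  117.3x1 + 89x2 + 92.5x3 ≥ 166.5   (octane-barrels)
  131.1x1 ≥ 191   (oxygenate mass)
  3.43x1 + 4.57x2 + 5.14x3 ≥ 9.89   (energy)
  x1, x2, x3 ≥ 0.
The optimal basis is {ethanol, FCC naphtha}; isomerate drops out. The oxygenate mass and energy requirements are met with equality.
That vertex is x1 = 1.4569, x3 = 0.95191.
Objective = 124.92·1.4569 + 95.8·0.95191 = 273.1889.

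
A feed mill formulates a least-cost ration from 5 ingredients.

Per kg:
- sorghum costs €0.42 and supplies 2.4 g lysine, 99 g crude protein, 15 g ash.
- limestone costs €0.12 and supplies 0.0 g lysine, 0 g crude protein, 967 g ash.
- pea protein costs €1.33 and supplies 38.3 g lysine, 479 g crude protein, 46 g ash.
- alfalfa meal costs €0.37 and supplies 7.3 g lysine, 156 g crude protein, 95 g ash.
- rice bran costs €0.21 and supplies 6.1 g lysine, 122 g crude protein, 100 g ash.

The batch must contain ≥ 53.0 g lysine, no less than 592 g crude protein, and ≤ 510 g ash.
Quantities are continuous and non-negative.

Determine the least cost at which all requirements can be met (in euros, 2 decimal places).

Set it up as a linear program. Let x1 = kg of sorghum, x2 = kg of limestone, x3 = kg of pea protein, x4 = kg of alfalfa meal, x5 = kg of rice bran.
Minimize 0.42x1 + 0.12x2 + 1.33x3 + 0.37x4 + 0.21x5 s.t.:
  2.4x1 + 38.3x3 + 7.3x4 + 6.1x5 ≥ 53   (lysine)
  99x1 + 479x3 + 156x4 + 122x5 ≥ 592   (crude protein)
  15x1 + 967x2 + 46x3 + 95x4 + 100x5 ≤ 510   (ash)
  x1, x2, x3, x4, x5 ≥ 0.
At the optimum only pea protein, rice bran are positive (sorghum, limestone, alfalfa meal = 0). Binding constraints: lysine and ash.
Solving gives x3 = 0.6167, x5 = 4.816.
Total cost: 1.33·0.6167 + 0.21·4.816 = 1.8316.

€1.83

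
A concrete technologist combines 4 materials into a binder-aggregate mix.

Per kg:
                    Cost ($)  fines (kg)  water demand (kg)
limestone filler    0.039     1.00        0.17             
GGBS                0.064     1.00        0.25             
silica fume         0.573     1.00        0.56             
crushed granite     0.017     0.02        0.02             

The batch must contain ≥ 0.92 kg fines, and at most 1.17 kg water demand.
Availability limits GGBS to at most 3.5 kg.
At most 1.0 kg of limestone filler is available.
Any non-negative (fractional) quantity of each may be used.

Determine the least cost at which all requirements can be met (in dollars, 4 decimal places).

Let x1 = kg of limestone filler, x2 = kg of GGBS, x3 = kg of silica fume, x4 = kg of crushed granite.
Minimise 0.039x1 + 0.064x2 + 0.573x3 + 0.017x4 s.t.:
  1x1 + 1x2 + 1x3 + 0.02x4 ≥ 0.92   (fines)
  0.17x1 + 0.25x2 + 0.56x3 + 0.02x4 ≤ 1.17   (water demand)
  x2 ≤ 3.5
  x1 ≤ 1
  x1, x2, x3, x4 ≥ 0.
At the optimum only limestone filler is positive (GGBS, silica fume, crushed granite = 0). Binding constraint: fines.
Solving gives x1 = 0.92.
Hence cost = 0.039·0.92 = $0.035880.

$0.0359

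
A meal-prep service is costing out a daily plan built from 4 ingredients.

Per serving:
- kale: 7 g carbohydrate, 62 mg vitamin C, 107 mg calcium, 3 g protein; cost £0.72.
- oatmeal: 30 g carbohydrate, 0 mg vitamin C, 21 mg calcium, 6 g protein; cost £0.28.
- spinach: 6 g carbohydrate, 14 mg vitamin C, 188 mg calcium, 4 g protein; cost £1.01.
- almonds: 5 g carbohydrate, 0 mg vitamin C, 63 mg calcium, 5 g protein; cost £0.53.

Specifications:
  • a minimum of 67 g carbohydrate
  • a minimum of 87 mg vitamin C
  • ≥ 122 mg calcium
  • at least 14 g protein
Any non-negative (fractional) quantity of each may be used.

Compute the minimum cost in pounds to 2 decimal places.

Treat it as an LP. Let x1 = servings of kale, x2 = servings of oatmeal, x3 = servings of spinach, x4 = servings of almonds.
Minimise 0.72x1 + 0.28x2 + 1.01x3 + 0.53x4 subject to:
  7x1 + 30x2 + 6x3 + 5x4 ≥ 67   (carbohydrate)
  62x1 + 14x3 ≥ 87   (vitamin C)
  107x1 + 21x2 + 188x3 + 63x4 ≥ 122   (calcium)
  3x1 + 6x2 + 4x3 + 5x4 ≥ 14   (protein)
  x1, x2, x3, x4 ≥ 0.
The minimum-cost mix takes nothing from spinach, almonds — only kale, oatmeal. There the carbohydrate and vitamin C constraints are tight.
Solving gives x1 = 1.403, x2 = 1.906.
Hence cost = 0.72·1.403 + 0.28·1.906 = £1.5438.

£1.54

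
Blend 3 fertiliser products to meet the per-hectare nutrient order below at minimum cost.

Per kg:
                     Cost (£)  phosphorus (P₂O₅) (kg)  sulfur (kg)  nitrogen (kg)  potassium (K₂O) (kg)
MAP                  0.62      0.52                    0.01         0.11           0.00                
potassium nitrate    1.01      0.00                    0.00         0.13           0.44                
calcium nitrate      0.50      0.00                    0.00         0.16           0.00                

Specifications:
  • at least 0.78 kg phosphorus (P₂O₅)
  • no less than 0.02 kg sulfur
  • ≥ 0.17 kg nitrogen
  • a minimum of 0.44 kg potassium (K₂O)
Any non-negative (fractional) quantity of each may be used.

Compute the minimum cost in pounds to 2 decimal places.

Set it up as a linear program. Let x1 = kg of MAP, x2 = kg of potassium nitrate, x3 = kg of calcium nitrate.
Minimise 0.62x1 + 1.01x2 + 0.5x3 with:
  0.52x1 ≥ 0.78   (phosphorus (P₂O₅))
  0.01x1 ≥ 0.02   (sulfur)
  0.11x1 + 0.13x2 + 0.16x3 ≥ 0.17   (nitrogen)
  0.44x2 ≥ 0.44   (potassium (K₂O))
  x1, x2, x3 ≥ 0.
The minimum-cost mix takes nothing from calcium nitrate — only MAP, potassium nitrate. Binding constraints: sulfur and potassium (K₂O).
So MAP = 2 kg, potassium nitrate = 1 kg.
Total cost: 0.62·2 + 1.01·1 = 2.2500.

£2.25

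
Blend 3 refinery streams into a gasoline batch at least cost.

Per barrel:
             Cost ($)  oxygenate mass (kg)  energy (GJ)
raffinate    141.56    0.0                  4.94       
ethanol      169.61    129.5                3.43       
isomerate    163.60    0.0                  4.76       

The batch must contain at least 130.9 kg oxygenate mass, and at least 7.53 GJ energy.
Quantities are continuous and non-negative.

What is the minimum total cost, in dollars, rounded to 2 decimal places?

Treat it as an LP. Let x1 = barrels of raffinate, x2 = barrels of ethanol, x3 = barrels of isomerate.
Minimize 141.56x1 + 169.61x2 + 163.6x3 with:
  129.5x2 ≥ 130.9   (oxygenate mass)
  4.94x1 + 3.43x2 + 4.76x3 ≥ 7.53   (energy)
  x1, x2, x3 ≥ 0.
The optimal basis is {raffinate, ethanol}; isomerate drops out. The oxygenate mass and energy requirements are met with equality.
That vertex is x1 = 0.82245, x2 = 1.0108.
Objective = 141.56·0.82245 + 169.61·1.0108 = 287.8678.

$287.87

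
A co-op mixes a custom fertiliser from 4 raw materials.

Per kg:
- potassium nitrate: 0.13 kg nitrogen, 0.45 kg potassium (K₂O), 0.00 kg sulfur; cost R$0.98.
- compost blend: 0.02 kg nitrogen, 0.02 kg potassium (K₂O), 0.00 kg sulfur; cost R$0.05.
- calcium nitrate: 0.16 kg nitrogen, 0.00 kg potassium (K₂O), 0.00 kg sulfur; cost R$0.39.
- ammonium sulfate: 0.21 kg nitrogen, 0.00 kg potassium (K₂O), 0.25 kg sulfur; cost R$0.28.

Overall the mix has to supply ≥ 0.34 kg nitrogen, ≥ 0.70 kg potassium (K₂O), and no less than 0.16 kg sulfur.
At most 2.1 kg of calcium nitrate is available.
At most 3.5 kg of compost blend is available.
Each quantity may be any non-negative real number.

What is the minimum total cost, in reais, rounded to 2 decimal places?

Let x1 = kg of potassium nitrate, x2 = kg of compost blend, x3 = kg of calcium nitrate, x4 = kg of ammonium sulfate.
Minimize 0.98x1 + 0.05x2 + 0.39x3 + 0.28x4 subject to:
  0.13x1 + 0.02x2 + 0.16x3 + 0.21x4 ≥ 0.34   (nitrogen)
  0.45x1 + 0.02x2 ≥ 0.7   (potassium (K₂O))
  0.25x4 ≥ 0.16   (sulfur)
  x3 ≤ 2.1
  x2 ≤ 3.5
  x1, x2, x3, x4 ≥ 0.
At the optimum only potassium nitrate, compost blend, ammonium sulfate are positive (calcium nitrate = 0). The nitrogen, potassium (K₂O), sulfur requirements are met with equality.
That vertex is x1 = 1.545, x2 = 0.2375, x4 = 0.64.
Hence cost = 0.98·1.545 + 0.05·0.2375 + 0.28·0.64 = R$1.7052.

R$1.71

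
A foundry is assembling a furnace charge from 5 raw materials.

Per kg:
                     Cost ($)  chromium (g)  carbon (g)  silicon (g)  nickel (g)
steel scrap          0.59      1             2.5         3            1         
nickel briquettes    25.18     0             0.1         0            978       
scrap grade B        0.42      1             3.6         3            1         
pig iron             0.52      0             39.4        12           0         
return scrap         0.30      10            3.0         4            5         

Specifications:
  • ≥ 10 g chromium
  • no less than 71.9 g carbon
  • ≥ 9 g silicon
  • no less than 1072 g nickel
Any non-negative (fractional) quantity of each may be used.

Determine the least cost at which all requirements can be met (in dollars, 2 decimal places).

$28.68

Treat it as an LP. Let x1 = kg of steel scrap, x2 = kg of nickel briquettes, x3 = kg of scrap grade B, x4 = kg of pig iron, x5 = kg of return scrap.
Minimise 0.59x1 + 25.18x2 + 0.42x3 + 0.52x4 + 0.3x5 with:
  1x1 + 1x3 + 10x5 ≥ 10   (chromium)
  2.5x1 + 0.1x2 + 3.6x3 + 39.4x4 + 3x5 ≥ 71.9   (carbon)
  3x1 + 3x3 + 12x4 + 4x5 ≥ 9   (silicon)
  1x1 + 978x2 + 1x3 + 5x5 ≥ 1072   (nickel)
  x1, x2, x3, x4, x5 ≥ 0.
The optimal basis is {nickel briquettes, pig iron, return scrap}; steel scrap, scrap grade B drop out. There the chromium, carbon, nickel constraints are tight.
Solving gives x2 = 1.091, x4 = 1.746, x5 = 1.
Total cost: 25.18·1.091 + 0.52·1.746 + 0.3·1 = 28.6793.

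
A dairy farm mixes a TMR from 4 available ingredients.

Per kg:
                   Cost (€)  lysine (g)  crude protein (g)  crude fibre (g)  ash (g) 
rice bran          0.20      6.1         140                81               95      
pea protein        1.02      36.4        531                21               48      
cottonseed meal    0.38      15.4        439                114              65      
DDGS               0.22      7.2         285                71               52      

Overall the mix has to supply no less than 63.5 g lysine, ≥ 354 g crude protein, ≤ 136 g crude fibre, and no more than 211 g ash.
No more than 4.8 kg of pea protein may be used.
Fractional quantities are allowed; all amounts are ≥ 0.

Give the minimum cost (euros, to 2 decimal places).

€1.73

Treat it as an LP. Let x1 = kg of rice bran, x2 = kg of pea protein, x3 = kg of cottonseed meal, x4 = kg of DDGS.
min 0.2x1 + 1.02x2 + 0.38x3 + 0.22x4 s.t.:
  6.1x1 + 36.4x2 + 15.4x3 + 7.2x4 ≥ 63.5   (lysine)
  140x1 + 531x2 + 439x3 + 285x4 ≥ 354   (crude protein)
  81x1 + 21x2 + 114x3 + 71x4 ≤ 136   (crude fibre)
  95x1 + 48x2 + 65x3 + 52x4 ≤ 211   (ash)
  x2 ≤ 4.8
  x1, x2, x3, x4 ≥ 0.
The optimal basis is {pea protein, cottonseed meal}; rice bran, DDGS drop out. Binding constraints: lysine and crude fibre.
That vertex is x2 = 1.345, x3 = 0.9453.
Hence cost = 1.02·1.345 + 0.38·0.9453 = €1.7311.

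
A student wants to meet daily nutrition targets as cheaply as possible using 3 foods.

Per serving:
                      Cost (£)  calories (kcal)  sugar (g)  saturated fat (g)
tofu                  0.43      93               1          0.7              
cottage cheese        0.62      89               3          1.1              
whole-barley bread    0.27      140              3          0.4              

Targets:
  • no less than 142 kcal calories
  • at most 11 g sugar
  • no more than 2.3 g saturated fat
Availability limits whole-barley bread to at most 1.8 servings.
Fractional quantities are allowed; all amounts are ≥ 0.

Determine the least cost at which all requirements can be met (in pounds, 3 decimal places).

£0.274

Set it up as a linear program. Let x1 = servings of tofu, x2 = servings of cottage cheese, x3 = servings of whole-barley bread.
min 0.43x1 + 0.62x2 + 0.27x3 subject to:
  93x1 + 89x2 + 140x3 ≥ 142   (calories)
  1x1 + 3x2 + 3x3 ≤ 11   (sugar)
  0.7x1 + 1.1x2 + 0.4x3 ≤ 2.3   (saturated fat)
  x3 ≤ 1.8
  x1, x2, x3 ≥ 0.
The minimum-cost mix takes nothing from tofu, cottage cheese — only whole-barley bread. Binding constraint: calories.
Solving gives x3 = 1.014.
Hence cost = 0.27·1.014 = £0.27378.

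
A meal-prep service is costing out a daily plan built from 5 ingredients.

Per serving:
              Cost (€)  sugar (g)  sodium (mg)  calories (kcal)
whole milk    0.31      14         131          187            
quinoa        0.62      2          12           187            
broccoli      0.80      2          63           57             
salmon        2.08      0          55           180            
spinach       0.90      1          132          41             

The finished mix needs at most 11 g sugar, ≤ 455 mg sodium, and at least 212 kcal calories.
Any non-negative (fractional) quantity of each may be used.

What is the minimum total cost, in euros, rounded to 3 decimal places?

€0.477

Let x1 = servings of whole milk, x2 = servings of quinoa, x3 = servings of broccoli, x4 = servings of salmon, x5 = servings of spinach.
Minimise 0.31x1 + 0.62x2 + 0.8x3 + 2.08x4 + 0.9x5 s.t.:
  14x1 + 2x2 + 2x3 + 1x5 ≤ 11   (sugar)
  131x1 + 12x2 + 63x3 + 55x4 + 132x5 ≤ 455   (sodium)
  187x1 + 187x2 + 57x3 + 180x4 + 41x5 ≥ 212   (calories)
  x1, x2, x3, x4, x5 ≥ 0.
The optimal basis is {whole milk, quinoa}; broccoli, salmon, spinach drop out. There the sugar and calories constraints are tight.
Optimal quantities: whole milk = 0.7277 servings, quinoa = 0.406 servings.
Objective = 0.31·0.7277 + 0.62·0.406 = 0.47731.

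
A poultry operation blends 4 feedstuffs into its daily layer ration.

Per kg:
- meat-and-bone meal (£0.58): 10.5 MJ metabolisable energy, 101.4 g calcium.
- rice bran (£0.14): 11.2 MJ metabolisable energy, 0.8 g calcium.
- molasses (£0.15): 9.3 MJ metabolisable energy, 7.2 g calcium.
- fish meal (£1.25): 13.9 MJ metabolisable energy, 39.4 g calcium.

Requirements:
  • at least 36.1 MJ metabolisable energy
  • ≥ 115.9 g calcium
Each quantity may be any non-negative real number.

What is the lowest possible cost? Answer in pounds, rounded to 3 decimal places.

Let x1 = kg of meat-and-bone meal, x2 = kg of rice bran, x3 = kg of molasses, x4 = kg of fish meal.
Minimize 0.58x1 + 0.14x2 + 0.15x3 + 1.25x4 s.t.:
  10.5x1 + 11.2x2 + 9.3x3 + 13.9x4 ≥ 36.1   (metabolisable energy)
  101.4x1 + 0.8x2 + 7.2x3 + 39.4x4 ≥ 115.9   (calcium)
  x1, x2, x3, x4 ≥ 0.
The optimal basis is {meat-and-bone meal, rice bran}; molasses, fish meal drop out. There the metabolisable energy and calcium constraints are tight.
That vertex is x1 = 1.1259, x2 = 2.16769.
Objective = 0.58·1.1259 + 0.14·2.16769 = 0.956499.

£0.956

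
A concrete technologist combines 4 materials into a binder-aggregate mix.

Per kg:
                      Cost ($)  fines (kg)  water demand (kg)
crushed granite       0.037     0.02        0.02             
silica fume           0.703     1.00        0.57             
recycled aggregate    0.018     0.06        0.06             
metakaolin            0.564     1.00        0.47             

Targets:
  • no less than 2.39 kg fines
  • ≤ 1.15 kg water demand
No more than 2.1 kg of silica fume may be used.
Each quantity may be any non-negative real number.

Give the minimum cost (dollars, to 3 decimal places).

Treat it as an LP. Let x1 = kg of crushed granite, x2 = kg of silica fume, x3 = kg of recycled aggregate, x4 = kg of metakaolin.
Minimize 0.037x1 + 0.703x2 + 0.018x3 + 0.564x4 subject to:
  0.02x1 + 1x2 + 0.06x3 + 1x4 ≥ 2.39   (fines)
  0.02x1 + 0.57x2 + 0.06x3 + 0.47x4 ≤ 1.15   (water demand)
  x2 ≤ 2.1
  x1, x2, x3, x4 ≥ 0.
The optimal basis is {recycled aggregate, metakaolin}; crushed granite, silica fume drop out. There the fines and water demand constraints are tight.
That vertex is x3 = 0.8396, x4 = 2.34.
Cost = 0.018·0.8396 + 0.564·2.34 = 1.33487.

$1.335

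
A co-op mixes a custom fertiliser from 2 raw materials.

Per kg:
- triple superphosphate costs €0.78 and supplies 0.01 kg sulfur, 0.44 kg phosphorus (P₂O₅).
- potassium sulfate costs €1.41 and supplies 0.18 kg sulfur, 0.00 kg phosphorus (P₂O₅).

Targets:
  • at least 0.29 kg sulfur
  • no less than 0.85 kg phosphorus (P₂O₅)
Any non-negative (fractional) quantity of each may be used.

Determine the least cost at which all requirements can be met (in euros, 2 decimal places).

Treat it as an LP. Let x1 = kg of triple superphosphate, x2 = kg of potassium sulfate.
min 0.78x1 + 1.41x2 s.t.:
  0.01x1 + 0.18x2 ≥ 0.29   (sulfur)
  0.44x1 ≥ 0.85   (phosphorus (P₂O₅))
  x1, x2 ≥ 0.
Both inputs are positive at the optimum. Binding constraints: sulfur and phosphorus (P₂O₅).
So triple superphosphate = 1.932 kg, potassium sulfate = 1.504 kg.
Total cost: 0.78·1.932 + 1.41·1.504 = 3.6276.

€3.63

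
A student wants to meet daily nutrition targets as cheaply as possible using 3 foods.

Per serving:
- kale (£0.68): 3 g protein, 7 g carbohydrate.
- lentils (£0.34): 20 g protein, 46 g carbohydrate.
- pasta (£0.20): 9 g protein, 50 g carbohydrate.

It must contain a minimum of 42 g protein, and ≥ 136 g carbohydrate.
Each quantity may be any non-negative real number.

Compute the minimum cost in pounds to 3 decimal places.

£0.777

Let x1 = servings of kale, x2 = servings of lentils, x3 = servings of pasta.
min 0.68x1 + 0.34x2 + 0.2x3 with:
  3x1 + 20x2 + 9x3 ≥ 42   (protein)
  7x1 + 46x2 + 50x3 ≥ 136   (carbohydrate)
  x1, x2, x3 ≥ 0.
The cheapest feasible vertex uses only lentils, pasta; kale is not used. The protein and carbohydrate requirements are met with equality.
Optimal quantities: lentils = 1.495 servings, pasta = 1.345 servings.
Total cost: 0.34·1.495 + 0.2·1.345 = 0.77730.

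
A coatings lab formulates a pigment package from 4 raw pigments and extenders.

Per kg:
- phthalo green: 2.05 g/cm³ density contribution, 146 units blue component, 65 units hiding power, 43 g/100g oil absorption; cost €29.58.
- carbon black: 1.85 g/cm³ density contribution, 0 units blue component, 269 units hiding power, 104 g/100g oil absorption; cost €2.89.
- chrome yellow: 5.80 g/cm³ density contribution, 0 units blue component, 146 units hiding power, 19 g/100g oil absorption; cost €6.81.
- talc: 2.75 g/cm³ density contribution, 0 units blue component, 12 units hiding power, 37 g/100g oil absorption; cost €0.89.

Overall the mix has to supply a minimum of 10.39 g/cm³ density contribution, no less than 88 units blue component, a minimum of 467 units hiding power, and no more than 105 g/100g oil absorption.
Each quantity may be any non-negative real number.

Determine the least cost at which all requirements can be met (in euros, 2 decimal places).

Treat it as an LP. Let x1 = kg of phthalo green, x2 = kg of carbon black, x3 = kg of chrome yellow, x4 = kg of talc.
min 29.58x1 + 2.89x2 + 6.81x3 + 0.89x4 subject to:
  2.05x1 + 1.85x2 + 5.8x3 + 2.75x4 ≥ 10.39   (density contribution)
  146x1 ≥ 88   (blue component)
  65x1 + 269x2 + 146x3 + 12x4 ≥ 467   (hiding power)
  43x1 + 104x2 + 19x3 + 37x4 ≤ 105   (oil absorption)
  x1, x2, x3, x4 ≥ 0.
The optimal basis is {phthalo green, carbon black, chrome yellow}; talc drops out. Binding constraints: blue component, hiding power, oil absorption.
That vertex is x1 = 0.6027, x2 = 0.3393, x3 = 2.305.
Objective = 29.58·0.6027 + 2.89·0.3393 + 6.81·2.305 = 34.5055.

€34.51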